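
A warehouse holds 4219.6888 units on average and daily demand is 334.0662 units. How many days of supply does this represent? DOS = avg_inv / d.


DOS = 4219.6888 / 334.0662 = 12.6313

12.6313 days


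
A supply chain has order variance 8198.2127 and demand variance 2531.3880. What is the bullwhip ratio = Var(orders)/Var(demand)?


BW = 8198.2127 / 2531.3880 = 3.2386

3.2386


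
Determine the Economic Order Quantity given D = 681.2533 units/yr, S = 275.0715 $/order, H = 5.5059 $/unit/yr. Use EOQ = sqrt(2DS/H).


2*D*S = 2 * 681.2533 * 275.0715 = 374786.7342
2*D*S/H = 68070.0220
EOQ = sqrt(68070.0220) = 260.9023

260.9023 units


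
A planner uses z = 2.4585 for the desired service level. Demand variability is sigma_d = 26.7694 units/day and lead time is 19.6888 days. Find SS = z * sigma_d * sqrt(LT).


sqrt(LT) = sqrt(19.6888) = 4.4372
SS = 2.4585 * 26.7694 * 4.4372 = 292.0240

292.0240 units


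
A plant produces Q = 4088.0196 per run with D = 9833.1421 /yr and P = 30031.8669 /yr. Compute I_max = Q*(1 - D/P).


D/P = 0.3274
1 - D/P = 0.6726
I_max = 4088.0196 * 0.6726 = 2749.5055

2749.5055 units


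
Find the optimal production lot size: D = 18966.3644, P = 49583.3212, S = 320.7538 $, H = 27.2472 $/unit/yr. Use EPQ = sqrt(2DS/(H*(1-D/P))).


1 - D/P = 1 - 0.3825 = 0.6175
H*(1-D/P) = 16.8247
2DS = 12167066.9070
EPQ = sqrt(723165.3494) = 850.3913

850.3913 units


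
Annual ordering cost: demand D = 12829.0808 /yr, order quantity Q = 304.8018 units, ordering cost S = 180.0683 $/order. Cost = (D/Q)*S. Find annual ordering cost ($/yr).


Number of orders = D/Q = 42.0899
Cost = 42.0899 * 180.0683 = 7579.0588

7579.0588 $/yr


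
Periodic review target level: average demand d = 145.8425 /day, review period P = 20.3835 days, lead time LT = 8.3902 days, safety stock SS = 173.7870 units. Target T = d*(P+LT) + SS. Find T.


P + LT = 28.7737
d*(P+LT) = 145.8425 * 28.7737 = 4196.4283
T = 4196.4283 + 173.7870 = 4370.2153

4370.2153 units


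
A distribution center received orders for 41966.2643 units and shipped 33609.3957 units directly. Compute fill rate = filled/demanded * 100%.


FR = 33609.3957 / 41966.2643 * 100 = 80.0867

80.0867%


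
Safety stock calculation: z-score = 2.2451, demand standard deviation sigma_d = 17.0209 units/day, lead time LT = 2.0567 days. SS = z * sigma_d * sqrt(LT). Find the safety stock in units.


sqrt(LT) = sqrt(2.0567) = 1.4341
SS = 2.2451 * 17.0209 * 1.4341 = 54.8029

54.8029 units


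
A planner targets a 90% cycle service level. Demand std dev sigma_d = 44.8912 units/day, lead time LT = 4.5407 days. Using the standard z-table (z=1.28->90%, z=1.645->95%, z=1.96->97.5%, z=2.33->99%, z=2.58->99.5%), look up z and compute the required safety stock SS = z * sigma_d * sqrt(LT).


From the table, SL = 90% corresponds to z = 1.28
sqrt(LT) = sqrt(4.5407) = 2.1309
SS = 1.28 * 44.8912 * 2.1309 = 122.4426

122.4426 units


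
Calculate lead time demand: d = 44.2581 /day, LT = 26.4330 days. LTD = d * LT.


LTD = 44.2581 * 26.4330 = 1169.8744

1169.8744 units


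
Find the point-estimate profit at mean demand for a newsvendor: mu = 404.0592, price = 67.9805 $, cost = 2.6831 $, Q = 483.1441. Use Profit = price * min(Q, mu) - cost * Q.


Sales at mu = min(483.1441, 404.0592) = 404.0592
Revenue = 67.9805 * 404.0592 = 27468.1464
Total cost = 2.6831 * 483.1441 = 1296.3239
Profit = 27468.1464 - 1296.3239 = 26171.8225

26171.8225 $


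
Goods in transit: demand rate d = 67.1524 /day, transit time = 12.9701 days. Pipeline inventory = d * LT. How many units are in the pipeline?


Pipeline = 67.1524 * 12.9701 = 870.9733

870.9733 units


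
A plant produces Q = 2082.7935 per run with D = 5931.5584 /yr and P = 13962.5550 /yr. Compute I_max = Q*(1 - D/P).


D/P = 0.4248
1 - D/P = 0.5752
I_max = 2082.7935 * 0.5752 = 1197.9833

1197.9833 units


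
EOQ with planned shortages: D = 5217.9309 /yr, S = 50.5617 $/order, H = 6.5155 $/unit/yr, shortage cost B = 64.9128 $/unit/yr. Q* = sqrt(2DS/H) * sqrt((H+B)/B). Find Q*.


sqrt(2DS/H) = 284.5779
sqrt((H+B)/B) = 1.0490
Q* = 284.5779 * 1.0490 = 298.5184

298.5184 units


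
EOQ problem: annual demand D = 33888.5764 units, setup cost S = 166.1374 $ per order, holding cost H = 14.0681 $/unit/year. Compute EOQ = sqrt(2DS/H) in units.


2*D*S = 2 * 33888.5764 * 166.1374 = 11260319.9456
2*D*S/H = 800415.1197
EOQ = sqrt(800415.1197) = 894.6592

894.6592 units


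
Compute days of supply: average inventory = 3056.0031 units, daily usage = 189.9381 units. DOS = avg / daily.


DOS = 3056.0031 / 189.9381 = 16.0895

16.0895 days


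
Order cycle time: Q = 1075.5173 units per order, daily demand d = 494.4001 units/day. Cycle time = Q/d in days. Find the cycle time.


Cycle = 1075.5173 / 494.4001 = 2.1754

2.1754 days


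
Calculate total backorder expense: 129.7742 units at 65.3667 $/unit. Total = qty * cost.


Total = 129.7742 * 65.3667 = 8482.9112

8482.9112 $


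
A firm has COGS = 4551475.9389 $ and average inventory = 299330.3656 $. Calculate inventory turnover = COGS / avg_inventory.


Turnover = 4551475.9389 / 299330.3656 = 15.2055

15.2055


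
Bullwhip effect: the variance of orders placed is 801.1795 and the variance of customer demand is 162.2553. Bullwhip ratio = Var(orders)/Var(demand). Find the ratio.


BW = 801.1795 / 162.2553 = 4.9378

4.9378


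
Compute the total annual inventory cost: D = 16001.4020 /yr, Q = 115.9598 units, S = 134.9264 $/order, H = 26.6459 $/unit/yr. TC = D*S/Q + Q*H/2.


Ordering cost = D*S/Q = 18618.6210
Holding cost = Q*H/2 = 1544.9266
TC = 18618.6210 + 1544.9266 = 20163.5476

20163.5476 $/yr


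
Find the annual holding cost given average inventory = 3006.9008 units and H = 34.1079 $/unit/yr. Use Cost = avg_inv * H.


Cost = 3006.9008 * 34.1079 = 102559.0718

102559.0718 $/yr


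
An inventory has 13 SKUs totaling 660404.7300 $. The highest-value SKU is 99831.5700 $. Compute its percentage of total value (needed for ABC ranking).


Top item = 99831.5700
Total = 660404.7300
Percentage = 99831.5700 / 660404.7300 * 100 = 15.1167

15.1167%


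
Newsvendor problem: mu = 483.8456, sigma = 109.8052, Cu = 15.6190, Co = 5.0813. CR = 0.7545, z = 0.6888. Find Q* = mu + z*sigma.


CR = Cu/(Cu+Co) = 15.6190/(15.6190+5.0813) = 0.7545
z = 0.6888
Q* = 483.8456 + 0.6888 * 109.8052 = 559.4794

559.4794 units


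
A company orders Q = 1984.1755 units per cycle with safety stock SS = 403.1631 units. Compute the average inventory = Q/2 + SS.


Q/2 = 992.0878
Avg = 992.0878 + 403.1631 = 1395.2508

1395.2508 units


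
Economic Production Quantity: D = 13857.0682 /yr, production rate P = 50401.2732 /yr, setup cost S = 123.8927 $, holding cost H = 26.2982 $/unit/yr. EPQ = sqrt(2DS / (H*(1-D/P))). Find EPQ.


1 - D/P = 1 - 0.2749 = 0.7251
H*(1-D/P) = 19.0679
2DS = 3433579.1868
EPQ = sqrt(180071.1063) = 424.3479

424.3479 units


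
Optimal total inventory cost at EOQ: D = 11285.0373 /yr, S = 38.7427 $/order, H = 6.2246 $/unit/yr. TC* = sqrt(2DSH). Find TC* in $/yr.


2*D*S*H = 5442949.7716
TC* = sqrt(5442949.7716) = 2333.0130

2333.0130 $/yr


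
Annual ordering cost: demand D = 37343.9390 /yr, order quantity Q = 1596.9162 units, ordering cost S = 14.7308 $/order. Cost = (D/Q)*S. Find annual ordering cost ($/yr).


Number of orders = D/Q = 23.3850
Cost = 23.3850 * 14.7308 = 344.4803

344.4803 $/yr


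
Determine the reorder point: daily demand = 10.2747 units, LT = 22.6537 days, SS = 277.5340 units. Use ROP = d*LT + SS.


d*LT = 10.2747 * 22.6537 = 232.7600
ROP = 232.7600 + 277.5340 = 510.2940

510.2940 units


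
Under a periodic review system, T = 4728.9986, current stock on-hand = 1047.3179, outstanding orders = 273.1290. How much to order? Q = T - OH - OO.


Inventory position = OH + OO = 1047.3179 + 273.1290 = 1320.4469
Q = 4728.9986 - 1320.4469 = 3408.5517

3408.5517 units


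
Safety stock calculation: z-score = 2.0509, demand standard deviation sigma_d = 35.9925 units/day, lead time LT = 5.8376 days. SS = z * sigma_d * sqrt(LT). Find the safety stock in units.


sqrt(LT) = sqrt(5.8376) = 2.4161
SS = 2.0509 * 35.9925 * 2.4161 = 178.3502

178.3502 units


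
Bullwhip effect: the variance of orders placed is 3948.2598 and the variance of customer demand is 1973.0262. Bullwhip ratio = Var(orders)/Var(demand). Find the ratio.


BW = 3948.2598 / 1973.0262 = 2.0011

2.0011


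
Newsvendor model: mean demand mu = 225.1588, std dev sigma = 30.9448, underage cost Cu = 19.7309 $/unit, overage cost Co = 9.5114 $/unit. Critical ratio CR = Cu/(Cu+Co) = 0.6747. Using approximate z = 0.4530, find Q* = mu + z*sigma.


CR = Cu/(Cu+Co) = 19.7309/(19.7309+9.5114) = 0.6747
z = 0.4530
Q* = 225.1588 + 0.4530 * 30.9448 = 239.1768

239.1768 units


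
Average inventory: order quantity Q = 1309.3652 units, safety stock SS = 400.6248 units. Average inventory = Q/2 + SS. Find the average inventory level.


Q/2 = 654.6826
Avg = 654.6826 + 400.6248 = 1055.3074

1055.3074 units


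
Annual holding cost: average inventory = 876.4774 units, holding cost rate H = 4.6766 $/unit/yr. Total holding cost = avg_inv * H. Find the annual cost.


Cost = 876.4774 * 4.6766 = 4098.9342

4098.9342 $/yr


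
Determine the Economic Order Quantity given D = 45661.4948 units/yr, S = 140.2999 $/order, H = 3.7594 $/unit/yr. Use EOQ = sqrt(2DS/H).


2*D*S = 2 * 45661.4948 * 140.2999 = 12812606.3086
2*D*S/H = 3408151.9148
EOQ = sqrt(3408151.9148) = 1846.1181

1846.1181 units


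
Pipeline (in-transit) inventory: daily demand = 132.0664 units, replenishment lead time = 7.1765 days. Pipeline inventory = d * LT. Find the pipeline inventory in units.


Pipeline = 132.0664 * 7.1765 = 947.7745

947.7745 units


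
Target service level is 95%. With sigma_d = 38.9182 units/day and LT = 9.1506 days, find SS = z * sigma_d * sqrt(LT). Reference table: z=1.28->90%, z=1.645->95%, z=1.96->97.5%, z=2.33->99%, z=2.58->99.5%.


From the table, SL = 95% corresponds to z = 1.645
sqrt(LT) = sqrt(9.1506) = 3.0250
SS = 1.645 * 38.9182 * 3.0250 = 193.6616

193.6616 units


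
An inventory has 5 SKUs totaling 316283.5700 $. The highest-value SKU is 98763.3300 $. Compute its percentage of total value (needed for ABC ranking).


Top item = 98763.3300
Total = 316283.5700
Percentage = 98763.3300 / 316283.5700 * 100 = 31.2262

31.2262%


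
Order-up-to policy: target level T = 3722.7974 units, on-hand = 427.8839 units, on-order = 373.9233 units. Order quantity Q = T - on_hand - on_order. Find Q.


Inventory position = OH + OO = 427.8839 + 373.9233 = 801.8072
Q = 3722.7974 - 801.8072 = 2920.9902

2920.9902 units


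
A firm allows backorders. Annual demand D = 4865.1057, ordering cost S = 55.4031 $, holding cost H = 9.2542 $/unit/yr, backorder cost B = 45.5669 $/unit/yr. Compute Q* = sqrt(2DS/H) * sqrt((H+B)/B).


sqrt(2DS/H) = 241.3564
sqrt((H+B)/B) = 1.0969
Q* = 241.3564 * 1.0969 = 264.7329

264.7329 units


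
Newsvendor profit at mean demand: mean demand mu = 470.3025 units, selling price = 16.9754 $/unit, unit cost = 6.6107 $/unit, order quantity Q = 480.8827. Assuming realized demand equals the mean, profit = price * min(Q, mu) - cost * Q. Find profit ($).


Sales at mu = min(480.8827, 470.3025) = 470.3025
Revenue = 16.9754 * 470.3025 = 7983.5731
Total cost = 6.6107 * 480.8827 = 3178.9713
Profit = 7983.5731 - 3178.9713 = 4804.6018

4804.6018 $


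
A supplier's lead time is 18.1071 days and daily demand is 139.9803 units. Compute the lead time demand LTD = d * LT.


LTD = 139.9803 * 18.1071 = 2534.6373

2534.6373 units


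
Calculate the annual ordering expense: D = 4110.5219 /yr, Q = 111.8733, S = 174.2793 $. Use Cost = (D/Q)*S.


Number of orders = D/Q = 36.7427
Cost = 36.7427 * 174.2793 = 6403.4839

6403.4839 $/yr


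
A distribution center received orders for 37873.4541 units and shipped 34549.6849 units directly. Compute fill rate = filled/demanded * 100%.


FR = 34549.6849 / 37873.4541 * 100 = 91.2240

91.2240%


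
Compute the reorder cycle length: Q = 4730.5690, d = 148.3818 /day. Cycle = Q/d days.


Cycle = 4730.5690 / 148.3818 = 31.8811

31.8811 days


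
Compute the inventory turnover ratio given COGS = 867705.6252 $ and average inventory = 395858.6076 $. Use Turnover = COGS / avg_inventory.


Turnover = 867705.6252 / 395858.6076 = 2.1920

2.1920


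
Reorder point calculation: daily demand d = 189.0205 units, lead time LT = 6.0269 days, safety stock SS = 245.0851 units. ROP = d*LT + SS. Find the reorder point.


d*LT = 189.0205 * 6.0269 = 1139.2077
ROP = 1139.2077 + 245.0851 = 1384.2928

1384.2928 units


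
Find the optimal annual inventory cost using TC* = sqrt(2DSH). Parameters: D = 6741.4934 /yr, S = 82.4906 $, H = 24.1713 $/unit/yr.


2*D*S*H = 26883795.3318
TC* = sqrt(26883795.3318) = 5184.9586

5184.9586 $/yr


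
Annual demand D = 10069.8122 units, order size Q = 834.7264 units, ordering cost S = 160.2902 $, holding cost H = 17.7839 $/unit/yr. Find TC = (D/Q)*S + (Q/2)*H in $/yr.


Ordering cost = D*S/Q = 1933.6782
Holding cost = Q*H/2 = 7422.3454
TC = 1933.6782 + 7422.3454 = 9356.0236

9356.0236 $/yr


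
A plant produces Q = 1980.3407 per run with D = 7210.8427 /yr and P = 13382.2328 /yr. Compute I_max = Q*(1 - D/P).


D/P = 0.5388
1 - D/P = 0.4612
I_max = 1980.3407 * 0.4612 = 913.2598

913.2598 units


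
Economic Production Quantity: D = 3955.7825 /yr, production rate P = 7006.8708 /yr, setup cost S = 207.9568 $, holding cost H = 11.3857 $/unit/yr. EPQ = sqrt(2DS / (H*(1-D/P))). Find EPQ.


1 - D/P = 1 - 0.5646 = 0.4354
H*(1-D/P) = 4.9578
2DS = 1645263.7404
EPQ = sqrt(331852.5224) = 576.0664

576.0664 units


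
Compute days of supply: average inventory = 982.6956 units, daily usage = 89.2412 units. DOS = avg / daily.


DOS = 982.6956 / 89.2412 = 11.0117

11.0117 days


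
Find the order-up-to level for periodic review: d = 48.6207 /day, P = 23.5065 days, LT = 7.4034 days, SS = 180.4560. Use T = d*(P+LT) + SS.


P + LT = 30.9099
d*(P+LT) = 48.6207 * 30.9099 = 1502.8610
T = 1502.8610 + 180.4560 = 1683.3170

1683.3170 units


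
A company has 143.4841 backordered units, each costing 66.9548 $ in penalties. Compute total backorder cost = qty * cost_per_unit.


Total = 143.4841 * 66.9548 = 9606.9492

9606.9492 $


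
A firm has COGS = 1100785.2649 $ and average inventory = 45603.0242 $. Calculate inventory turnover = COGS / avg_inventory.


Turnover = 1100785.2649 / 45603.0242 = 24.1384

24.1384


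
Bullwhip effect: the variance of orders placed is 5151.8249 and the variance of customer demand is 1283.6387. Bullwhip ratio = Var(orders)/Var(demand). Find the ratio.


BW = 5151.8249 / 1283.6387 = 4.0135

4.0135


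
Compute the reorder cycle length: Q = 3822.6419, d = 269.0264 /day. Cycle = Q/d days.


Cycle = 3822.6419 / 269.0264 = 14.2092

14.2092 days


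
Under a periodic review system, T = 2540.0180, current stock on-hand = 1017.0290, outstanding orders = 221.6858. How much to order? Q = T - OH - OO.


Inventory position = OH + OO = 1017.0290 + 221.6858 = 1238.7148
Q = 2540.0180 - 1238.7148 = 1301.3032

1301.3032 units


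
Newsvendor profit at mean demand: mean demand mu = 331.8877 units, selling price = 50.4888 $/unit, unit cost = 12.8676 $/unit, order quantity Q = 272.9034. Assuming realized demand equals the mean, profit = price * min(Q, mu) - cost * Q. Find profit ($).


Sales at mu = min(272.9034, 331.8877) = 272.9034
Revenue = 50.4888 * 272.9034 = 13778.5652
Total cost = 12.8676 * 272.9034 = 3511.6118
Profit = 13778.5652 - 3511.6118 = 10266.9534

10266.9534 $


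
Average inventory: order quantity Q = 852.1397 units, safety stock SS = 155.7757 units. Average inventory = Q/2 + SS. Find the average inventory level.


Q/2 = 426.0698
Avg = 426.0698 + 155.7757 = 581.8456

581.8456 units


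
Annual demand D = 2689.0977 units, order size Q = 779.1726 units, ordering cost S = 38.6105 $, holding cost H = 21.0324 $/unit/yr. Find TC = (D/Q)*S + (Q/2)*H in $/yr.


Ordering cost = D*S/Q = 133.2534
Holding cost = Q*H/2 = 8193.9349
TC = 133.2534 + 8193.9349 = 8327.1883

8327.1883 $/yr


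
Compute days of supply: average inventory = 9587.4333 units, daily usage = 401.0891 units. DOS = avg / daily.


DOS = 9587.4333 / 401.0891 = 23.9035

23.9035 days


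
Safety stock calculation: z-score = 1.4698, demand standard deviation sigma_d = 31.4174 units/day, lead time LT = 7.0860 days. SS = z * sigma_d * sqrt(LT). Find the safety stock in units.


sqrt(LT) = sqrt(7.0860) = 2.6620
SS = 1.4698 * 31.4174 * 2.6620 = 122.9218

122.9218 units


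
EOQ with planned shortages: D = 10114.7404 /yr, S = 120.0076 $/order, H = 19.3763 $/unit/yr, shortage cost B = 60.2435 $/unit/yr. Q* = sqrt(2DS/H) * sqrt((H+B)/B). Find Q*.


sqrt(2DS/H) = 353.9658
sqrt((H+B)/B) = 1.1496
Q* = 353.9658 * 1.1496 = 406.9272

406.9272 units


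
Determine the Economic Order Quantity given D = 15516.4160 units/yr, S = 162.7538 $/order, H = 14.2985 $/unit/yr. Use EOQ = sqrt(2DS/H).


2*D*S = 2 * 15516.4160 * 162.7538 = 5050711.3328
2*D*S/H = 353233.6492
EOQ = sqrt(353233.6492) = 594.3346

594.3346 units


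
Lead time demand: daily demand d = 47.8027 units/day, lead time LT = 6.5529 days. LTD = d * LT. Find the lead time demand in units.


LTD = 47.8027 * 6.5529 = 313.2463

313.2463 units


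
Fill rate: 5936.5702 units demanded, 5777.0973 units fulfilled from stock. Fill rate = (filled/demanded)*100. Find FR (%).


FR = 5777.0973 / 5936.5702 * 100 = 97.3137

97.3137%


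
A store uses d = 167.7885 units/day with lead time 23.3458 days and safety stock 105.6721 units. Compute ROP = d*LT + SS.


d*LT = 167.7885 * 23.3458 = 3917.1568
ROP = 3917.1568 + 105.6721 = 4022.8289

4022.8289 units


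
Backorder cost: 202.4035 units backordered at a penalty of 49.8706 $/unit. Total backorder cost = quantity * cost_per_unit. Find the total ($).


Total = 202.4035 * 49.8706 = 10093.9840

10093.9840 $


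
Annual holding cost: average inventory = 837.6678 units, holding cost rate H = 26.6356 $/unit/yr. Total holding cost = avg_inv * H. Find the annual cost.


Cost = 837.6678 * 26.6356 = 22311.7845

22311.7845 $/yr


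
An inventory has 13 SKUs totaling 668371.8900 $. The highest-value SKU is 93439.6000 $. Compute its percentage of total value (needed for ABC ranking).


Top item = 93439.6000
Total = 668371.8900
Percentage = 93439.6000 / 668371.8900 * 100 = 13.9802

13.9802%


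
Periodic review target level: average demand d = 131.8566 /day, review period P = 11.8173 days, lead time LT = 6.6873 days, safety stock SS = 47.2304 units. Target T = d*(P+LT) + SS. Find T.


P + LT = 18.5046
d*(P+LT) = 131.8566 * 18.5046 = 2439.9536
T = 2439.9536 + 47.2304 = 2487.1840

2487.1840 units


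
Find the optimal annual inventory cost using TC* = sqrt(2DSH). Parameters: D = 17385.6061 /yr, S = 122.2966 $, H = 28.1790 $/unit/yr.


2*D*S*H = 119828408.6226
TC* = sqrt(119828408.6226) = 10946.6163

10946.6163 $/yr


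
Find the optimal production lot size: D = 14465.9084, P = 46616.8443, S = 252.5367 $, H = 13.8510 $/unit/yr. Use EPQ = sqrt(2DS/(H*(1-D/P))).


1 - D/P = 1 - 0.3103 = 0.6897
H*(1-D/P) = 9.5528
2DS = 7306345.5397
EPQ = sqrt(764836.0141) = 874.5490

874.5490 units


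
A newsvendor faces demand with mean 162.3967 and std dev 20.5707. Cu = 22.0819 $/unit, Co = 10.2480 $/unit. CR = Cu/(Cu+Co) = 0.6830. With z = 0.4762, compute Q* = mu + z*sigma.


CR = Cu/(Cu+Co) = 22.0819/(22.0819+10.2480) = 0.6830
z = 0.4762
Q* = 162.3967 + 0.4762 * 20.5707 = 172.1925

172.1925 units


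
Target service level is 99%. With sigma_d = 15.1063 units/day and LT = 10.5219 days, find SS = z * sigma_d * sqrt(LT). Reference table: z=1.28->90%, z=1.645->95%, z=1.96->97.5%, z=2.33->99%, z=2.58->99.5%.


From the table, SL = 99% corresponds to z = 2.33
sqrt(LT) = sqrt(10.5219) = 3.2437
SS = 2.33 * 15.1063 * 3.2437 = 114.1724

114.1724 units


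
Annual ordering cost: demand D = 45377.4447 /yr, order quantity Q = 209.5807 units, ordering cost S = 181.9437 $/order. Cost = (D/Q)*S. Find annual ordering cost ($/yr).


Number of orders = D/Q = 216.5154
Cost = 216.5154 * 181.9437 = 39393.6092

39393.6092 $/yr


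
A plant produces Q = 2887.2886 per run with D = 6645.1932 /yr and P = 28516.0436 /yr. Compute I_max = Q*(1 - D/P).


D/P = 0.2330
1 - D/P = 0.7670
I_max = 2887.2886 * 0.7670 = 2214.4537

2214.4537 units


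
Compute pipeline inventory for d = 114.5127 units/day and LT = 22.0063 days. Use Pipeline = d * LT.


Pipeline = 114.5127 * 22.0063 = 2520.0008

2520.0008 units


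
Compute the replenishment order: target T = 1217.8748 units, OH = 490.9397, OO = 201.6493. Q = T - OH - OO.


Inventory position = OH + OO = 490.9397 + 201.6493 = 692.5890
Q = 1217.8748 - 692.5890 = 525.2858

525.2858 units


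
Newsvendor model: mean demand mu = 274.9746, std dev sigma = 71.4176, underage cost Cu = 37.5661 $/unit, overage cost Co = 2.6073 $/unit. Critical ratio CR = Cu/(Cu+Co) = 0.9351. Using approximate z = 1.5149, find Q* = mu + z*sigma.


CR = Cu/(Cu+Co) = 37.5661/(37.5661+2.6073) = 0.9351
z = 1.5149
Q* = 274.9746 + 1.5149 * 71.4176 = 383.1651

383.1651 units


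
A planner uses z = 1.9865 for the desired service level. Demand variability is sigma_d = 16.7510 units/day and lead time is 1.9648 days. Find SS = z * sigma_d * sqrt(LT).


sqrt(LT) = sqrt(1.9648) = 1.4017
SS = 1.9865 * 16.7510 * 1.4017 = 46.6432

46.6432 units


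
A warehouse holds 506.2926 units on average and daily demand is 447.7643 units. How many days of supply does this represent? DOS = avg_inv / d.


DOS = 506.2926 / 447.7643 = 1.1307

1.1307 days


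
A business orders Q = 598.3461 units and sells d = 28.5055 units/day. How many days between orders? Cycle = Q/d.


Cycle = 598.3461 / 28.5055 = 20.9905

20.9905 days


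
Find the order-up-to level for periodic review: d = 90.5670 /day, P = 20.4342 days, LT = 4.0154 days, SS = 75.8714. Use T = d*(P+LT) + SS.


P + LT = 24.4496
d*(P+LT) = 90.5670 * 24.4496 = 2214.3269
T = 2214.3269 + 75.8714 = 2290.1983

2290.1983 units


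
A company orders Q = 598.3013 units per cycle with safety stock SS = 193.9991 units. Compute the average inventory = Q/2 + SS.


Q/2 = 299.1506
Avg = 299.1506 + 193.9991 = 493.1497

493.1497 units


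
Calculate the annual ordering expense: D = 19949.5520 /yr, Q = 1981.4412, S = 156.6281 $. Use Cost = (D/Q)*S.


Number of orders = D/Q = 10.0682
Cost = 10.0682 * 156.6281 = 1576.9635

1576.9635 $/yr


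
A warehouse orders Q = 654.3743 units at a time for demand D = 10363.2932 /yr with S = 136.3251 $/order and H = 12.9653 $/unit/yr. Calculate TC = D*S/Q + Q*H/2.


Ordering cost = D*S/Q = 2158.9738
Holding cost = Q*H/2 = 4242.0796
TC = 2158.9738 + 4242.0796 = 6401.0534

6401.0534 $/yr


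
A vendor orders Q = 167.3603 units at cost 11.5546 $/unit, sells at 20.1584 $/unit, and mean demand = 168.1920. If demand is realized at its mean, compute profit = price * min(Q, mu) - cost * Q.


Sales at mu = min(167.3603, 168.1920) = 167.3603
Revenue = 20.1584 * 167.3603 = 3373.7159
Total cost = 11.5546 * 167.3603 = 1933.7813
Profit = 3373.7159 - 1933.7813 = 1439.9345

1439.9345 $


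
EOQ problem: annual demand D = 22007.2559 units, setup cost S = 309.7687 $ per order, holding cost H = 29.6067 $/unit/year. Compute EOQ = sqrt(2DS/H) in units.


2*D*S = 2 * 22007.2559 * 309.7687 = 13634318.1014
2*D*S/H = 460514.6167
EOQ = sqrt(460514.6167) = 678.6123

678.6123 units


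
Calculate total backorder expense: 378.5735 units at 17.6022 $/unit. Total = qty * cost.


Total = 378.5735 * 17.6022 = 6663.7265

6663.7265 $


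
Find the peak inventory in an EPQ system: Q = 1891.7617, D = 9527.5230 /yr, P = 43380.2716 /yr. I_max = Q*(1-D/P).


D/P = 0.2196
1 - D/P = 0.7804
I_max = 1891.7617 * 0.7804 = 1476.2778

1476.2778 units


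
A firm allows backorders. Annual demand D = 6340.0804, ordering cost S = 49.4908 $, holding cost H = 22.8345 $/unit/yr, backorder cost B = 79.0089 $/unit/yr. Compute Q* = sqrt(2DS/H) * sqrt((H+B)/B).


sqrt(2DS/H) = 165.7788
sqrt((H+B)/B) = 1.1353
Q* = 165.7788 * 1.1353 = 188.2163

188.2163 units


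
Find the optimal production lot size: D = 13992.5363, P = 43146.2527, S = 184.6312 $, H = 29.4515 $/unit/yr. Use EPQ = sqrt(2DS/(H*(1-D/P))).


1 - D/P = 1 - 0.3243 = 0.6757
H*(1-D/P) = 19.9002
2DS = 5166917.5362
EPQ = sqrt(259640.9978) = 509.5498

509.5498 units


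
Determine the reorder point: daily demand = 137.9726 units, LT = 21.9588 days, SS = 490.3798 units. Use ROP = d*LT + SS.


d*LT = 137.9726 * 21.9588 = 3029.7127
ROP = 3029.7127 + 490.3798 = 3520.0925

3520.0925 units


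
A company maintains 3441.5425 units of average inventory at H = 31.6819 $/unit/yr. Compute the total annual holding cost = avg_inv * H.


Cost = 3441.5425 * 31.6819 = 109034.6053

109034.6053 $/yr


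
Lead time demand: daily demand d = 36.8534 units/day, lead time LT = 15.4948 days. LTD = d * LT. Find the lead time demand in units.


LTD = 36.8534 * 15.4948 = 571.0361

571.0361 units


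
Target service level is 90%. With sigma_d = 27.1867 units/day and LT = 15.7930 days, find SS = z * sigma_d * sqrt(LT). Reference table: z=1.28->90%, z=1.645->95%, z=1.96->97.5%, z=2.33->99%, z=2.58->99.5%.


From the table, SL = 90% corresponds to z = 1.28
sqrt(LT) = sqrt(15.7930) = 3.9740
SS = 1.28 * 27.1867 * 3.9740 = 138.2925

138.2925 units


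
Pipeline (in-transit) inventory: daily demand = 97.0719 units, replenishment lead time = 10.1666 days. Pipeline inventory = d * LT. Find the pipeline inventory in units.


Pipeline = 97.0719 * 10.1666 = 986.8912

986.8912 units


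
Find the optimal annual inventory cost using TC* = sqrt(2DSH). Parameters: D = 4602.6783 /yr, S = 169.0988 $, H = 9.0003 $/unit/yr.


2*D*S*H = 14009999.7761
TC* = sqrt(14009999.7761) = 3742.9934

3742.9934 $/yr


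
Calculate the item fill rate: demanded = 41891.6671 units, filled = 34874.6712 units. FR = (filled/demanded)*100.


FR = 34874.6712 / 41891.6671 * 100 = 83.2497

83.2497%


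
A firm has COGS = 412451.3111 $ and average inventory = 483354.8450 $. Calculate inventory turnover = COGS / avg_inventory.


Turnover = 412451.3111 / 483354.8450 = 0.8533

0.8533


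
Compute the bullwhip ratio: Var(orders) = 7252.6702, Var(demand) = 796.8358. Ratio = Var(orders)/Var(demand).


BW = 7252.6702 / 796.8358 = 9.1018

9.1018


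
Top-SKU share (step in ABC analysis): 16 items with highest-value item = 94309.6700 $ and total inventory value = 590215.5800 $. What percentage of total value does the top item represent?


Top item = 94309.6700
Total = 590215.5800
Percentage = 94309.6700 / 590215.5800 * 100 = 15.9789

15.9789%


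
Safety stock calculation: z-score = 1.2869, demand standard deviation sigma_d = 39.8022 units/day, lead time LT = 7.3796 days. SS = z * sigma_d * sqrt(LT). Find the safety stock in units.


sqrt(LT) = sqrt(7.3796) = 2.7165
SS = 1.2869 * 39.8022 * 2.7165 = 139.1452

139.1452 units


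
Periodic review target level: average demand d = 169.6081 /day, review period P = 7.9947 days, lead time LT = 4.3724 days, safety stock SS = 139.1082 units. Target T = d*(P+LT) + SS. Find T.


P + LT = 12.3671
d*(P+LT) = 169.6081 * 12.3671 = 2097.5603
T = 2097.5603 + 139.1082 = 2236.6685

2236.6685 units


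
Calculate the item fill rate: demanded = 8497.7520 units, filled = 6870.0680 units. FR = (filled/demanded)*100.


FR = 6870.0680 / 8497.7520 * 100 = 80.8457

80.8457%


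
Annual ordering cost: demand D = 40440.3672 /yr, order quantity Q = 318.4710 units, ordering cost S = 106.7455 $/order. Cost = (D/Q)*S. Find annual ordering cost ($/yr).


Number of orders = D/Q = 126.9829
Cost = 126.9829 * 106.7455 = 13554.8518

13554.8518 $/yr


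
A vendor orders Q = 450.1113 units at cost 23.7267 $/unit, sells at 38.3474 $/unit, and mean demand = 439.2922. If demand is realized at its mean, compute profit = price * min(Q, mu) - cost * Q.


Sales at mu = min(450.1113, 439.2922) = 439.2922
Revenue = 38.3474 * 439.2922 = 16845.7137
Total cost = 23.7267 * 450.1113 = 10679.6558
Profit = 16845.7137 - 10679.6558 = 6166.0579

6166.0579 $


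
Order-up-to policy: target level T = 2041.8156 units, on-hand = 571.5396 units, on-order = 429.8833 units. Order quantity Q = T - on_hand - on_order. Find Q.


Inventory position = OH + OO = 571.5396 + 429.8833 = 1001.4229
Q = 2041.8156 - 1001.4229 = 1040.3927

1040.3927 units


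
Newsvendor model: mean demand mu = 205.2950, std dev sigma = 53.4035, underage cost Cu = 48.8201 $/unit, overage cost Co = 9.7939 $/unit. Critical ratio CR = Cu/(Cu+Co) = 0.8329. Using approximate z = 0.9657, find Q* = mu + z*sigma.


CR = Cu/(Cu+Co) = 48.8201/(48.8201+9.7939) = 0.8329
z = 0.9657
Q* = 205.2950 + 0.9657 * 53.4035 = 256.8668

256.8668 units


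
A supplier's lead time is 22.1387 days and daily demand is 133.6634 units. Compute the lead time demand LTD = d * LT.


LTD = 133.6634 * 22.1387 = 2959.1339

2959.1339 units


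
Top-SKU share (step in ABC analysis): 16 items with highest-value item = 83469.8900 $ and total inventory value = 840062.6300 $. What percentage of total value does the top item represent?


Top item = 83469.8900
Total = 840062.6300
Percentage = 83469.8900 / 840062.6300 * 100 = 9.9362

9.9362%


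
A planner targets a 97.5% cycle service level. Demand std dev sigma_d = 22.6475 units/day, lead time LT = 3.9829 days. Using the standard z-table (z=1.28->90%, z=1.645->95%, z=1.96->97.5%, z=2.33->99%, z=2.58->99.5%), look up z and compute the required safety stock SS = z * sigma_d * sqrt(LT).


From the table, SL = 97.5% corresponds to z = 1.96
sqrt(LT) = sqrt(3.9829) = 1.9957
SS = 1.96 * 22.6475 * 1.9957 = 88.5882

88.5882 units


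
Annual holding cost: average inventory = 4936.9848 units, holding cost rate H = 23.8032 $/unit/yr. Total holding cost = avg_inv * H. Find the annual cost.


Cost = 4936.9848 * 23.8032 = 117516.0366

117516.0366 $/yr


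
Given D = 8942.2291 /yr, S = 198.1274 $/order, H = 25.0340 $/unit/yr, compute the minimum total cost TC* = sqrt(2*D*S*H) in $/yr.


2*D*S*H = 88705505.7303
TC* = sqrt(88705505.7303) = 9418.3600

9418.3600 $/yr


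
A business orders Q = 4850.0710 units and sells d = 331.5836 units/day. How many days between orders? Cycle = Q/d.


Cycle = 4850.0710 / 331.5836 = 14.6270

14.6270 days


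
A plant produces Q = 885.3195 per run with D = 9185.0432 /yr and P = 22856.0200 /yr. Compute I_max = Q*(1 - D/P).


D/P = 0.4019
1 - D/P = 0.5981
I_max = 885.3195 * 0.5981 = 529.5402

529.5402 units


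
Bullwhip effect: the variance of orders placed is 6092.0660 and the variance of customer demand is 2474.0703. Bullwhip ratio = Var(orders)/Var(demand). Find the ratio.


BW = 6092.0660 / 2474.0703 = 2.4624

2.4624


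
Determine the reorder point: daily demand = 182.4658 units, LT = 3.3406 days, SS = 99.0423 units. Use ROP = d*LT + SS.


d*LT = 182.4658 * 3.3406 = 609.5453
ROP = 609.5453 + 99.0423 = 708.5876

708.5876 units


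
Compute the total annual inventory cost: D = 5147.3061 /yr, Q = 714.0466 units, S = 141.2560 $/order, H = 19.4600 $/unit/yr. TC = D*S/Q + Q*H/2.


Ordering cost = D*S/Q = 1018.2639
Holding cost = Q*H/2 = 6947.6734
TC = 1018.2639 + 6947.6734 = 7965.9373

7965.9373 $/yr


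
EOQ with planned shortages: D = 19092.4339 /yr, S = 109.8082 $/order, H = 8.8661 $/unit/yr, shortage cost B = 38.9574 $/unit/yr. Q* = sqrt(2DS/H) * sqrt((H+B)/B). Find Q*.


sqrt(2DS/H) = 687.6963
sqrt((H+B)/B) = 1.1080
Q* = 687.6963 * 1.1080 = 761.9429

761.9429 units


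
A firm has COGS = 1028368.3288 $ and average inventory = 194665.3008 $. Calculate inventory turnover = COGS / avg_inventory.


Turnover = 1028368.3288 / 194665.3008 = 5.2828

5.2828


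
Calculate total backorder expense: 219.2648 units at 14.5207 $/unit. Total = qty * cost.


Total = 219.2648 * 14.5207 = 3183.8784

3183.8784 $


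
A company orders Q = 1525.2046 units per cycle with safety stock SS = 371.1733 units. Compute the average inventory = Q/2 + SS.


Q/2 = 762.6023
Avg = 762.6023 + 371.1733 = 1133.7756

1133.7756 units


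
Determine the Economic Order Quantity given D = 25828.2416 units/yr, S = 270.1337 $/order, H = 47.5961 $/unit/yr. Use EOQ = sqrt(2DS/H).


2*D*S = 2 * 25828.2416 * 270.1337 = 13954156.9358
2*D*S/H = 293178.5784
EOQ = sqrt(293178.5784) = 541.4597

541.4597 units


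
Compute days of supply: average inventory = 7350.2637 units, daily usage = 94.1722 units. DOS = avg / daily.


DOS = 7350.2637 / 94.1722 = 78.0513

78.0513 days


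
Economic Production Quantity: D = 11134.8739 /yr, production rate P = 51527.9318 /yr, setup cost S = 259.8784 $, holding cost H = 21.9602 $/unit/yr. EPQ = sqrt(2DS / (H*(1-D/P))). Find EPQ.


1 - D/P = 1 - 0.2161 = 0.7839
H*(1-D/P) = 17.2147
2DS = 5787426.4267
EPQ = sqrt(336190.2942) = 579.8192

579.8192 units


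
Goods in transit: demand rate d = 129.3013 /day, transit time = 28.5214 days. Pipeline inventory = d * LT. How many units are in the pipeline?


Pipeline = 129.3013 * 28.5214 = 3687.8541

3687.8541 units


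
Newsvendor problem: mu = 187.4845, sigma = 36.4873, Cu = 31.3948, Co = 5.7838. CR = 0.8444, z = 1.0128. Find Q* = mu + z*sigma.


CR = Cu/(Cu+Co) = 31.3948/(31.3948+5.7838) = 0.8444
z = 1.0128
Q* = 187.4845 + 1.0128 * 36.4873 = 224.4388

224.4388 units


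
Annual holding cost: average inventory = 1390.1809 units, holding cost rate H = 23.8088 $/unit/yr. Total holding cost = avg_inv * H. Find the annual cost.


Cost = 1390.1809 * 23.8088 = 33098.5390

33098.5390 $/yr


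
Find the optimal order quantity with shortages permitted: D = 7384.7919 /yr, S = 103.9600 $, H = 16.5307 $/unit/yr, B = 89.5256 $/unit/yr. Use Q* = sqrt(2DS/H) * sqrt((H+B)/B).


sqrt(2DS/H) = 304.7696
sqrt((H+B)/B) = 1.0884
Q* = 304.7696 * 1.0884 = 331.7159

331.7159 units


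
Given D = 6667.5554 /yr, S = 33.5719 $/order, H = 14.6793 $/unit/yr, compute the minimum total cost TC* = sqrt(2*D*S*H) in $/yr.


2*D*S*H = 6571702.5125
TC* = sqrt(6571702.5125) = 2563.5332

2563.5332 $/yr


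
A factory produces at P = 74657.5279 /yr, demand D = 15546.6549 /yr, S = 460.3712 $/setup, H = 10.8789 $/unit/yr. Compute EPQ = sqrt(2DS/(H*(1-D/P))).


1 - D/P = 1 - 0.2082 = 0.7918
H*(1-D/P) = 8.6135
2DS = 14314464.3446
EPQ = sqrt(1661867.3221) = 1289.1343

1289.1343 units


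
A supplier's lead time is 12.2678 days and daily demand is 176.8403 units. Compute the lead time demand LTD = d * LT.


LTD = 176.8403 * 12.2678 = 2169.4414

2169.4414 units


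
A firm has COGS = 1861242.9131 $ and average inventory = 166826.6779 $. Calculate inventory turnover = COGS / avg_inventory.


Turnover = 1861242.9131 / 166826.6779 = 11.1567

11.1567


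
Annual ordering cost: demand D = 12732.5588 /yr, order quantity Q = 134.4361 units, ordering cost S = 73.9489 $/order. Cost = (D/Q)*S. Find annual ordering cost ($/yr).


Number of orders = D/Q = 94.7109
Cost = 94.7109 * 73.9489 = 7003.7640

7003.7640 $/yr


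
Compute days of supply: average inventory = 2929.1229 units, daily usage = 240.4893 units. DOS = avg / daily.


DOS = 2929.1229 / 240.4893 = 12.1798

12.1798 days


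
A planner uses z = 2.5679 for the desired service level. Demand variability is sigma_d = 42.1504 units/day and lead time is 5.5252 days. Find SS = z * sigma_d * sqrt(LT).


sqrt(LT) = sqrt(5.5252) = 2.3506
SS = 2.5679 * 42.1504 * 2.3506 = 254.4215

254.4215 units


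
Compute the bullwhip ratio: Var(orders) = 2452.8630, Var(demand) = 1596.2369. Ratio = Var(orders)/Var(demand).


BW = 2452.8630 / 1596.2369 = 1.5367

1.5367


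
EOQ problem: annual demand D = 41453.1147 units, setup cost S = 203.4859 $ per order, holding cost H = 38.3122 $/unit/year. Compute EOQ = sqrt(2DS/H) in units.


2*D*S = 2 * 41453.1147 * 203.4859 = 16870248.7051
2*D*S/H = 440336.2037
EOQ = sqrt(440336.2037) = 663.5783

663.5783 units


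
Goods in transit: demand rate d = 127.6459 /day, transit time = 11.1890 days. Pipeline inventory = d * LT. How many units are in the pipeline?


Pipeline = 127.6459 * 11.1890 = 1428.2300

1428.2300 units


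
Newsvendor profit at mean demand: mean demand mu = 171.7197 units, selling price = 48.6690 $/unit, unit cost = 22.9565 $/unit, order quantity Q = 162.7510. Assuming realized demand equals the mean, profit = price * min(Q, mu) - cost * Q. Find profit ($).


Sales at mu = min(162.7510, 171.7197) = 162.7510
Revenue = 48.6690 * 162.7510 = 7920.9284
Total cost = 22.9565 * 162.7510 = 3736.1933
Profit = 7920.9284 - 3736.1933 = 4184.7351

4184.7351 $


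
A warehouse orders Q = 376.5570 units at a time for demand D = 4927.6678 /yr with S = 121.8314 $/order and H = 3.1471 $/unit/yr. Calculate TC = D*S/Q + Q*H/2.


Ordering cost = D*S/Q = 1594.2996
Holding cost = Q*H/2 = 592.5313
TC = 1594.2996 + 592.5313 = 2186.8308

2186.8308 $/yr


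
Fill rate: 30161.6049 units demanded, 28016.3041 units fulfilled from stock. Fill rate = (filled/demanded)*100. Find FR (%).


FR = 28016.3041 / 30161.6049 * 100 = 92.8873

92.8873%


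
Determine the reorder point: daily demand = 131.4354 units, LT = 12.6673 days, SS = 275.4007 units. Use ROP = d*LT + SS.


d*LT = 131.4354 * 12.6673 = 1664.9316
ROP = 1664.9316 + 275.4007 = 1940.3323

1940.3323 units


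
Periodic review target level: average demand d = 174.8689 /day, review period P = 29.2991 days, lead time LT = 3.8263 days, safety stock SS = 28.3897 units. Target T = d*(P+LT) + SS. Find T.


P + LT = 33.1254
d*(P+LT) = 174.8689 * 33.1254 = 5792.6023
T = 5792.6023 + 28.3897 = 5820.9920

5820.9920 units


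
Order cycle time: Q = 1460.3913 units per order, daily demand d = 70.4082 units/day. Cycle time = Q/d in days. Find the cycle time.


Cycle = 1460.3913 / 70.4082 = 20.7418

20.7418 days


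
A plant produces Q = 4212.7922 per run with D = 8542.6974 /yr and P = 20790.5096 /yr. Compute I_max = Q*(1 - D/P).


D/P = 0.4109
1 - D/P = 0.5891
I_max = 4212.7922 * 0.5891 = 2481.7808

2481.7808 units


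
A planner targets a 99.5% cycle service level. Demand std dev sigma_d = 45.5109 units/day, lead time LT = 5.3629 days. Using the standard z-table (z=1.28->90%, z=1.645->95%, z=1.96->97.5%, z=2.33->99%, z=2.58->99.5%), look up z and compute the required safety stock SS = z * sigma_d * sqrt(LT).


From the table, SL = 99.5% corresponds to z = 2.58
sqrt(LT) = sqrt(5.3629) = 2.3158
SS = 2.58 * 45.5109 * 2.3158 = 271.9161

271.9161 units


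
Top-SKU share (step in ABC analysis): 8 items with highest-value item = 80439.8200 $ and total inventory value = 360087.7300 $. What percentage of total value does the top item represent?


Top item = 80439.8200
Total = 360087.7300
Percentage = 80439.8200 / 360087.7300 * 100 = 22.3390

22.3390%


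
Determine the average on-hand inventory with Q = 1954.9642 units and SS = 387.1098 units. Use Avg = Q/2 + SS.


Q/2 = 977.4821
Avg = 977.4821 + 387.1098 = 1364.5919

1364.5919 units


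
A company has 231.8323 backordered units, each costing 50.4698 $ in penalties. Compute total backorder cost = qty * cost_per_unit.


Total = 231.8323 * 50.4698 = 11700.5298

11700.5298 $


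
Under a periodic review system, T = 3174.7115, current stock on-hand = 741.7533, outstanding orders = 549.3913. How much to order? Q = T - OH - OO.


Inventory position = OH + OO = 741.7533 + 549.3913 = 1291.1446
Q = 3174.7115 - 1291.1446 = 1883.5669

1883.5669 units


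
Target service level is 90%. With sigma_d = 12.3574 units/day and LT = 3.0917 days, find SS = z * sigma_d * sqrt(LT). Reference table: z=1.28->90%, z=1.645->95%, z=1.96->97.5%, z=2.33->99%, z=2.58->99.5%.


From the table, SL = 90% corresponds to z = 1.28
sqrt(LT) = sqrt(3.0917) = 1.7583
SS = 1.28 * 12.3574 * 1.7583 = 27.8122

27.8122 units
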